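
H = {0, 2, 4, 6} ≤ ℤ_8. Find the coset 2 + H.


2 + H = {2 + h (mod 8) : h ∈ H}
2+0=2, 2+2=4, 2+4=6, 2+6=0
2 + H = {0, 2, 4, 6} = 0 + H

2 + H = {0, 2, 4, 6}


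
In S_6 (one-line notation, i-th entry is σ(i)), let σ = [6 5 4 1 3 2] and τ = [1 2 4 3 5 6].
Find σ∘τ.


σ∘τ: apply τ first, then σ
1 →τ 1 →σ 6
2 →τ 2 →σ 5
3 →τ 4 →σ 1
4 →τ 3 →σ 4
5 →τ 5 →σ 3
6 →τ 6 →σ 2

σ∘τ = [6 5 1 4 3 2]


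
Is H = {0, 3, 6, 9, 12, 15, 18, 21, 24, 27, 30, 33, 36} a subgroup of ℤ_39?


Subgroup test for H = {0, 3, 6, 9, 12, 15, 18, 21, 24, 27, 30, 33, 36} in (ℤ_39, +):
(1) 0 ∈ H? Yes
(2) Closure: for all a,b ∈ H, (a+b) mod 39 ∈ H? Yes
(3) Inverses: for all a ∈ H, -a mod 39 ∈ H? Yes

Yes, H is a subgroup of ℤ_39


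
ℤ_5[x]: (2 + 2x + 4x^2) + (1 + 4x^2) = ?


Add coefficients mod 5:
x^0: 2 + 1 = 3 (mod 5)
x^1: 2 + 0 = 2 (mod 5)
x^2: 4 + 4 = 3 (mod 5)
Result: 3 + 2x + 3x^2

f + g = 3 + 2x + 3x^2


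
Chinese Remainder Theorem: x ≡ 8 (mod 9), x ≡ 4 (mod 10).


m₁ = 9, m₂ = 10, gcd = 1, so CRT applies. M = m₁·m₂ = 90
Let M₁ = M/m₁ = 10, M₂ = M/m₂ = 9
Find y₁ ≡ M₁⁻¹ (mod m₁): 10⁻¹ ≡ 1 (mod 9)
Find y₂ ≡ M₂⁻¹ (mod m₂): 9⁻¹ ≡ 9 (mod 10)
x = a₁·M₁·y₁ + a₂·M₂·y₂ = 8·10·1 + 4·9·9 = 404
Reduce mod 90: x ≡ 44
Check: 44 mod 9 = 8 ✓, 44 mod 10 = 4 ✓

x ≡ 44 (mod 90)


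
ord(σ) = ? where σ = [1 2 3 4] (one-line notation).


Cycle decomposition: identity (all elements fixed)
Order = 1 (identity has order 1)

ord(σ) = 1


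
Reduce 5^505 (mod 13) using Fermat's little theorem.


Fermat's little theorem: if p is prime and gcd(a,p)=1, then a^(p-1) ≡ 1 (mod p)
p = 13 is prime, gcd(5,13) = 1
Reduce exponent: 505 mod 12 = 1
So 5^505 ≡ 5^1 (mod 13)
5^1 mod 13 = 5

5^505 ≡ 5 (mod 13)


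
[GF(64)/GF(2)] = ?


GF(64) = GF(2^6), so the extension degree is 6

[GF(64)/GF(2)] = 6


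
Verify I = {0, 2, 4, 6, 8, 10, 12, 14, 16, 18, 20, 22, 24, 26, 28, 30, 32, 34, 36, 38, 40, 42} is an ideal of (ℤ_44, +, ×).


Check ideal conditions for I = {0, 2, 4, 6, 8, 10, 12, 14, 16, 18, 20, 22, 24, 26, 28, 30, 32, 34, 36, 38, 40, 42} in ℤ_44:
(1) I is an additive subgroup? Yes
(2) For r ∈ ℤ_44 and a ∈ I: r·a ∈ I? Yes

Yes, I is an ideal of ℤ_44


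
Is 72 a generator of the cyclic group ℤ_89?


g generates ℤ_n iff gcd(g, n) = 1
gcd(72, 89) = 1
Since gcd = 1, 72 is a generator.

Yes, 72 generates ℤ_89


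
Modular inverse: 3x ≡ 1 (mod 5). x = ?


Use the extended Euclidean algorithm to write 1 = 3·s + 5·t; then s mod 5 is the inverse.
Euclidean algorithm:
  3 = 0·5 + 3
  5 = 1·3 + 2
  3 = 1·2 + 1
  2 = 2·1 + 0
gcd(3,5) = 1
Back-substitution gives: 3·(2) + 5·(-1) = 1
So 3⁻¹ ≡ 2 ≡ 2 (mod 5)
Check: 3 × 2 = 6 ≡ 1 (mod 5) ✓

3⁻¹ ≡ 2 (mod 5)


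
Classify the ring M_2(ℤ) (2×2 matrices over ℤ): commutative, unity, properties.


Matrix multiplication is non-commutative for n ≥ 2; the identity matrix I is the unity; singular matrices give zero divisors, so not an integral domain
Commutative: No
Integral domain: No
Has unity: Yes

M_2(ℤ) (2×2 matrices over ℤ): Commutative=No, Unity=Yes


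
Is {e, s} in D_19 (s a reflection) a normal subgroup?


H = {e, s} in D_19 (s a reflection)
r·s·r⁻¹ = sr⁻² ≠ s for n ≥ 3, so {e, s} is not closed under conjugation

No, not a normal subgroup


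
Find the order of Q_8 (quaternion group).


Q_8 = {±1, ±i, ±j, ±k}
|Q_8| = 8

|Q_8 (quaternion group)| = 8


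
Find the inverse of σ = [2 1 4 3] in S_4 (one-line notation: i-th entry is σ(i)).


To find σ⁻¹, swap domain and range:
σ(1) = 2 → σ⁻¹(2) = 1
σ(2) = 1 → σ⁻¹(1) = 2
σ(3) = 4 → σ⁻¹(4) = 3
σ(4) = 3 → σ⁻¹(3) = 4

σ⁻¹ = [2 1 4 3]


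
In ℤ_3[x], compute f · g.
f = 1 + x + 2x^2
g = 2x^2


Expand and collect like terms; reduce coefficients mod 3:
x^0: 1·0 = 0 ≡ 0 (mod 3)
x^1: 1·0 + 1·0 = 0 ≡ 0 (mod 3)
x^2: 1·2 + 1·0 + 2·0 = 2 ≡ 2 (mod 3)
x^3: 1·2 + 2·0 = 2 ≡ 2 (mod 3)
x^4: 2·2 = 4 ≡ 1 (mod 3)
Result: 2x^2 + 2x^3 + x^4

f · g = 2x^2 + 2x^3 + x^4


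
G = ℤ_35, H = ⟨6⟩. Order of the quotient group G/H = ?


|⟨6⟩| = n / gcd(6, 35) = 35 / 1 = 35
H is normal (ℤ_35 is abelian).
|G/H| = |G| / |H| = 35 / 35 = 1

|G/H| = 1


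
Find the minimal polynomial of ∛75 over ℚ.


∛75 satisfies x³ - 75 = 0, irreducible over ℚ (no rational root; 75 is not a perfect cube)

Minimal polynomial: x³ - 75


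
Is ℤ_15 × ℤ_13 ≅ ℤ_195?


Comparing ℤ_15 × ℤ_13 and ℤ_195:
gcd(15,13) = 1, so ℤ_15 × ℤ_13 ≅ ℤ_195 (CRT)

Yes, ℤ_15 × ℤ_13 ≅ ℤ_195


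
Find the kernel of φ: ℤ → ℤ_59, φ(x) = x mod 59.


Kernel = preimage of identity
ker(φ) = {x ∈ ℤ : x ≡ 0 (mod 59)} = 59ℤ = {0, ±59, ±118, ...}

ker(φ) = 59ℤ


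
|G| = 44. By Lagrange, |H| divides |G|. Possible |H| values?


Lagrange's theorem: |H| divides |G|
|G| = 44
Divisors of 44: 1, 2, 4, 11, 22, 44

Possible subgroup orders: {1, 2, 4, 11, 22, 44}


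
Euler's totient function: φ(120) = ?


Factor n: 120 = 2^3 × 3 × 5
φ(n) = n · ∏(1 - 1/p) over distinct primes p | n
φ(120) = 120 · (1 - 1/2) · (1 - 1/3) · (1 - 1/5) = 32

φ(120) = 32


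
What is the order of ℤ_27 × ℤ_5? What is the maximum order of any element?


|ℤ_27 × ℤ_5| = 27 × 5 = 135
Max element order = lcm(27,5) = 135
Cyclic? Yes (gcd=1)

|ℤ_27×ℤ_5| = 135, max element order = 135


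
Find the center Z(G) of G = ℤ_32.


Z(G) = {g ∈ G | gx = xg for all x ∈ G}
ℤ_32 is abelian, so Z(G) = G

Z(ℤ_32) = ℤ_32


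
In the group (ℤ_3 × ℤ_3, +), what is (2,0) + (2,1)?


Operation: componentwise addition mod (3, 3)
(2,0) + (2,1) = ((a₁+b₁) mod 3, (a₂+b₂) mod 3) with a = (2,0), b = (2,1)

(2,0) + (2,1) = (1,1)


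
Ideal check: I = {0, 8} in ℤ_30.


Check ideal conditions for I = {0, 8} in ℤ_30:
(1) I is an additive subgroup? No
(2) For r ∈ ℤ_30 and a ∈ I: r·a ∈ I? No  [counterexample: r=2, a=8, r·a mod 30 = 16 ∉ I]

No, I is not an ideal of ℤ_30


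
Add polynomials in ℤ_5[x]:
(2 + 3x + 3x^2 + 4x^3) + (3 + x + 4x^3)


Add coefficients mod 5:
x^0: 2 + 3 = 0 (mod 5)
x^1: 3 + 1 = 4 (mod 5)
x^2: 3 + 0 = 3 (mod 5)
x^3: 4 + 4 = 3 (mod 5)
Result: 4x + 3x^2 + 3x^3

f + g = 4x + 3x^2 + 3x^3


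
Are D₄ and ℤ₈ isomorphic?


Comparing D₄ and ℤ₈:
D₄ is non-abelian, ℤ₈ is abelian

No, D₄ ≇ ℤ₈


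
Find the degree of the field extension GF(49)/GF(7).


GF(49) = GF(7^2), so the extension degree is 2

[GF(49)/GF(7)] = 2


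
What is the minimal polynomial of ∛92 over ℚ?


∛92 satisfies x³ - 92 = 0, irreducible over ℚ (no rational root; 92 is not a perfect cube)

Minimal polynomial: x³ - 92


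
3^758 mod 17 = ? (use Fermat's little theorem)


Fermat's little theorem: if p is prime and gcd(a,p)=1, then a^(p-1) ≡ 1 (mod p)
p = 17 is prime, gcd(3,17) = 1
Reduce exponent: 758 mod 16 = 6
So 3^758 ≡ 3^6 (mod 17)
3^6 mod 17 = 15

3^758 ≡ 15 (mod 17)


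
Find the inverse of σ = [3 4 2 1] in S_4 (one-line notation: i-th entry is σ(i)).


To find σ⁻¹, swap domain and range:
σ(1) = 3 → σ⁻¹(3) = 1
σ(2) = 4 → σ⁻¹(4) = 2
σ(3) = 2 → σ⁻¹(2) = 3
σ(4) = 1 → σ⁻¹(1) = 4

σ⁻¹ = [4 3 1 2]


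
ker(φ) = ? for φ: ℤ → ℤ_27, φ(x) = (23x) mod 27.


Kernel = preimage of identity
ker(φ) = {x ∈ ℤ : 23x ≡ 0 (mod 27)}. gcd(23,27) = 1, so 23x ≡ 0 (mod 27) ⟺ x ≡ 0 (mod 27/1 = 27). Hence ker(φ) = 27ℤ

ker(φ) = 27ℤ


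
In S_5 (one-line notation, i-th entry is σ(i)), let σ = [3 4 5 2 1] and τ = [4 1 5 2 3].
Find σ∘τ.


σ∘τ: apply τ first, then σ
1 →τ 4 →σ 2
2 →τ 1 →σ 3
3 →τ 5 →σ 1
4 →τ 2 →σ 4
5 →τ 3 →σ 5

σ∘τ = [2 3 1 4 5]


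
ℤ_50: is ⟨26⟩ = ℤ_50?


g generates ℤ_n iff gcd(g, n) = 1
gcd(26, 50) = 2
Since gcd = 2 ≠ 1, ⟨26⟩ has order 25 < 50, so 26 is not a generator.

No, 26 does not generate ℤ_50


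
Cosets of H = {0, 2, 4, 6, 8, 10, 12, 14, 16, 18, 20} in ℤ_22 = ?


H = {0, 2, 4, 6, 8, 10, 12, 14, 16, 18, 20}, |H| = 11
Number of cosets = |G|/|H| = 22/11 = 2
0 + H = {0, 2, 4, 6, 8, 10, 12, 14, 16, 18, 20}
1 + H = {1, 3, 5, 7, 9, 11, 13, 15, 17, 19, 21}

Cosets: 0+H={0,2,4,6,8,10,12,14,16,18,20}; 1+H={1,3,5,7,9,11,13,15,17,19,21}


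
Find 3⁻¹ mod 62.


Use the extended Euclidean algorithm to write 1 = 3·s + 62·t; then s mod 62 is the inverse.
Euclidean algorithm:
  3 = 0·62 + 3
  62 = 20·3 + 2
  3 = 1·2 + 1
  2 = 2·1 + 0
gcd(3,62) = 1
Back-substitution gives: 3·(21) + 62·(-1) = 1
So 3⁻¹ ≡ 21 ≡ 21 (mod 62)
Check: 3 × 21 = 63 ≡ 1 (mod 62) ✓

3⁻¹ ≡ 21 (mod 62)


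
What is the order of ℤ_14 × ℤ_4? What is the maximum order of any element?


|ℤ_14 × ℤ_4| = 14 × 4 = 56
Max element order = lcm(14,4) = 28
Cyclic? No (gcd=2)

|ℤ_14×ℤ_4| = 56, max element order = 28


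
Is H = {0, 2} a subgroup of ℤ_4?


Subgroup test for H = {0, 2} in (ℤ_4, +):
(1) 0 ∈ H? Yes
(2) Closure: for all a,b ∈ H, (a+b) mod 4 ∈ H? Yes
(3) Inverses: for all a ∈ H, -a mod 4 ∈ H? Yes

Yes, H is a subgroup of ℤ_4


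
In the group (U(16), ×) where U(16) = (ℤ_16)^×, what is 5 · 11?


Operation: multiplication mod 16
5 · 11 = (a × b) mod 16 with a = 5, b = 11

5 · 11 = 7


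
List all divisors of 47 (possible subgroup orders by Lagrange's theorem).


Lagrange's theorem: |H| divides |G|
|G| = 47
Divisors of 47: 1, 47

Possible subgroup orders: {1, 47}


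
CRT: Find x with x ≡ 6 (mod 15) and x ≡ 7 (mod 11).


m₁ = 15, m₂ = 11, gcd = 1, so CRT applies. M = m₁·m₂ = 165
Let M₁ = M/m₁ = 11, M₂ = M/m₂ = 15
Find y₁ ≡ M₁⁻¹ (mod m₁): 11⁻¹ ≡ 11 (mod 15)
Find y₂ ≡ M₂⁻¹ (mod m₂): 15⁻¹ ≡ 3 (mod 11)
x = a₁·M₁·y₁ + a₂·M₂·y₂ = 6·11·11 + 7·15·3 = 1041
Reduce mod 165: x ≡ 51
Check: 51 mod 15 = 6 ✓, 51 mod 11 = 7 ✓

x ≡ 51 (mod 165)


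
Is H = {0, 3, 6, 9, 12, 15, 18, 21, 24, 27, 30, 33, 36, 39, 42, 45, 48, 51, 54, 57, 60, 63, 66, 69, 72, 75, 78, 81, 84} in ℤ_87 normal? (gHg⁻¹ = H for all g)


H = {0, 3, 6, 9, 12, 15, 18, 21, 24, 27, 30, 33, 36, 39, 42, 45, 48, 51, 54, 57, 60, 63, 66, 69, 72, 75, 78, 81, 84} in ℤ_87
ℤ_87 is abelian; every subgroup of an abelian group is normal

Yes, normal subgroup


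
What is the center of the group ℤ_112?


Z(G) = {g ∈ G | gx = xg for all x ∈ G}
ℤ_112 is abelian, so Z(G) = G

Z(ℤ_112) = ℤ_112


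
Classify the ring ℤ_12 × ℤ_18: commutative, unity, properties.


Direct product ring; commutative with unity (1,1); but (1,0)·(0,1) = (0,0) gives zero divisors, so not an integral domain
Commutative: Yes
Integral domain: No
Has unity: Yes

ℤ_12 × ℤ_18: Commutative=Yes, Unity=Yes


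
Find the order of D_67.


|D_n| = 2n (n rotations and n reflections)
|D_67| = 2×67 = 134

|D_67| = 134


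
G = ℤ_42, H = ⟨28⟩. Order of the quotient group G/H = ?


|⟨28⟩| = n / gcd(28, 42) = 42 / 14 = 3
H is normal (ℤ_42 is abelian).
|G/H| = |G| / |H| = 42 / 3 = 14

|G/H| = 14


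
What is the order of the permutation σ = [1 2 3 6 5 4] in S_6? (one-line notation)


Cycle decomposition: (4 6)
Cycle lengths: 2
Order = lcm(2) = 2

ord(σ) = 2


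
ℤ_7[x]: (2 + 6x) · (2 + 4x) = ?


Expand and collect like terms; reduce coefficients mod 7:
x^0: 2·2 = 4 ≡ 4 (mod 7)
x^1: 2·4 + 6·2 = 20 ≡ 6 (mod 7)
x^2: 6·4 = 24 ≡ 3 (mod 7)
Result: 4 + 6x + 3x^2

f · g = 4 + 6x + 3x^2


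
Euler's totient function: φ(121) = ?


Factor n: 121 = 11^2
φ(n) = n · ∏(1 - 1/p) over distinct primes p | n
φ(121) = 121 · (1 - 1/11) = 110

φ(121) = 110


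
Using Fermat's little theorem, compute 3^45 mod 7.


Fermat's little theorem: if p is prime and gcd(a,p)=1, then a^(p-1) ≡ 1 (mod p)
p = 7 is prime, gcd(3,7) = 1
Reduce exponent: 45 mod 6 = 3
So 3^45 ≡ 3^3 (mod 7)
3^3 mod 7 = 6

3^45 ≡ 6 (mod 7)


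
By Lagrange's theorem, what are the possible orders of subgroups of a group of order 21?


Lagrange's theorem: |H| divides |G|
|G| = 21
Divisors of 21: 1, 3, 7, 21

Possible subgroup orders: {1, 3, 7, 21}


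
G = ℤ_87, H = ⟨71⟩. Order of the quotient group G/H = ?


|⟨71⟩| = n / gcd(71, 87) = 87 / 1 = 87
H is normal (ℤ_87 is abelian).
|G/H| = |G| / |H| = 87 / 87 = 1

|G/H| = 1


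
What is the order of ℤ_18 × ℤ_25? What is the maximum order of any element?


|ℤ_18 × ℤ_25| = 18 × 25 = 450
Max element order = lcm(18,25) = 450
Cyclic? Yes (gcd=1)

|ℤ_18×ℤ_25| = 450, max element order = 450


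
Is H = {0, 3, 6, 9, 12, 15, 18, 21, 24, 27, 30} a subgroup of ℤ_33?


Subgroup test for H = {0, 3, 6, 9, 12, 15, 18, 21, 24, 27, 30} in (ℤ_33, +):
(1) 0 ∈ H? Yes
(2) Closure: for all a,b ∈ H, (a+b) mod 33 ∈ H? Yes
(3) Inverses: for all a ∈ H, -a mod 33 ∈ H? Yes

Yes, H is a subgroup of ℤ_33


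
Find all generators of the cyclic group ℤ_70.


g generates ℤ_n iff gcd(g,n) = 1
Prime factors of 70: 2, 5, 7
Generators are g ∈ {1,...,69} not divisible by any of these primes.
Generators: {1, 3, 9, 11, 13, 17, 19, 23, 27, 29, 31, 33, 37, 39, 41, 43, 47, 51, 53, 57, 59, 61, 67, 69}
Number of generators = φ(70) = 24

Generators of ℤ_70 = {1, 3, 9, 11, 13, 17, 19, 23, 27, 29, 31, 33, 37, 39, 41, 43, 47, 51, 53, 57, 59, 61, 67, 69}


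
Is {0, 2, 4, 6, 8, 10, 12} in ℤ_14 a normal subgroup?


H = {0, 2, 4, 6, 8, 10, 12} in ℤ_14
ℤ_14 is abelian; every subgroup of an abelian group is normal

Yes, normal subgroup


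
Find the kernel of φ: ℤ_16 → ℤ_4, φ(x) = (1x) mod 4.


Kernel = preimage of identity
ker(φ) = {x ∈ ℤ_16 : 1x ≡ 0 (mod 4)}. Since 4 | 16, φ is well-defined. The kernel is the cyclic subgroup ⟨4⟩ of ℤ_16 (order 4), i.e. {0, 4, 8, 12}

ker(φ) = {0, 4, 8, 12}


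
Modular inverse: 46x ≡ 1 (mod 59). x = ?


Use the extended Euclidean algorithm to write 1 = 46·s + 59·t; then s mod 59 is the inverse.
Euclidean algorithm:
  46 = 0·59 + 46
  59 = 1·46 + 13
  46 = 3·13 + 7
  13 = 1·7 + 6
  7 = 1·6 + 1
  6 = 6·1 + 0
gcd(46,59) = 1
Back-substitution gives: 46·(9) + 59·(-7) = 1
So 46⁻¹ ≡ 9 ≡ 9 (mod 59)
Check: 46 × 9 = 414 ≡ 1 (mod 59) ✓

46⁻¹ ≡ 9 (mod 59)


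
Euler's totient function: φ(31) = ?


Factor n: 31 = 31
φ(n) = n · ∏(1 - 1/p) over distinct primes p | n
φ(31) = 31 · (1 - 1/31) = 30

φ(31) = 30


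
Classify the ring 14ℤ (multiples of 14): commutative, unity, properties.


14ℤ is a commutative ring under +,× but has no multiplicative identity (1 ∉ 14ℤ); it has no zero divisors, but without unity it is not an integral domain
Commutative: Yes
Integral domain: No
Has unity: No

14ℤ (multiples of 14): Commutative=Yes, Unity=No


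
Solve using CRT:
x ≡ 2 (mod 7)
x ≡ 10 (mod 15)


m₁ = 7, m₂ = 15, gcd = 1, so CRT applies. M = m₁·m₂ = 105
Let M₁ = M/m₁ = 15, M₂ = M/m₂ = 7
Find y₁ ≡ M₁⁻¹ (mod m₁): 15⁻¹ ≡ 1 (mod 7)
Find y₂ ≡ M₂⁻¹ (mod m₂): 7⁻¹ ≡ 13 (mod 15)
x = a₁·M₁·y₁ + a₂·M₂·y₂ = 2·15·1 + 10·7·13 = 940
Reduce mod 105: x ≡ 100
Check: 100 mod 7 = 2 ✓, 100 mod 15 = 10 ✓

x ≡ 100 (mod 105)


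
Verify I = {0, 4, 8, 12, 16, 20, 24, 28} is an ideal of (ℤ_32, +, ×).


Check ideal conditions for I = {0, 4, 8, 12, 16, 20, 24, 28} in ℤ_32:
(1) I is an additive subgroup? Yes
(2) For r ∈ ℤ_32 and a ∈ I: r·a ∈ I? Yes

Yes, I is an ideal of ℤ_32


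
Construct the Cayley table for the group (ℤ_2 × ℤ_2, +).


Elements: {(0,0), (0,1), (1,0), (1,1)}
Operation: componentwise addition mod (2, 2)
Entry (a, b) = ((a₁+b₁) mod 2, (a₂+b₂) mod 2)

Cayley table:
      | (0,0) | (0,1) | (1,0) | (1,1)
(0,0) | (0,0) | (0,1) | (1,0) | (1,1)
(0,1) | (0,1) | (0,0) | (1,1) | (1,0)
(1,0) | (1,0) | (1,1) | (0,0) | (0,1)
(1,1) | (1,1) | (1,0) | (0,1) | (0,0)


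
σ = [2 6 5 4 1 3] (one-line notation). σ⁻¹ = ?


To find σ⁻¹, swap domain and range:
σ(1) = 2 → σ⁻¹(2) = 1
σ(2) = 6 → σ⁻¹(6) = 2
σ(3) = 5 → σ⁻¹(5) = 3
σ(4) = 4 → σ⁻¹(4) = 4
σ(5) = 1 → σ⁻¹(1) = 5
σ(6) = 3 → σ⁻¹(3) = 6

σ⁻¹ = [5 1 6 4 3 2]


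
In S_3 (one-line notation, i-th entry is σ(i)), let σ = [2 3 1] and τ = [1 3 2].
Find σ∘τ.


σ∘τ: apply τ first, then σ
1 →τ 1 →σ 2
2 →τ 3 →σ 1
3 →τ 2 →σ 3

σ∘τ = [2 1 3]


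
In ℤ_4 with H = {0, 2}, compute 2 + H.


2 + H = {2 + h (mod 4) : h ∈ H}
2+0=2, 2+2=0
2 + H = {0, 2} = 0 + H

2 + H = {0, 2}


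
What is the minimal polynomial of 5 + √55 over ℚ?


Let α = 5 + √55. Then α - 5 = √55, so (α - 5)² = 55, giving α² - 10α - 30 = 0. Degree 2 and α ∉ ℚ, so this is the minimal polynomial.

Minimal polynomial: x² - 10x - 30


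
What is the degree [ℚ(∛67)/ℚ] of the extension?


∛67 has minimal polynomial x³ - 67 (irreducible over ℚ since 67 is not a perfect cube)

[ℚ(∛67)/ℚ] = 3


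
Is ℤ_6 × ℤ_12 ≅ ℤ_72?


Comparing ℤ_6 × ℤ_12 and ℤ_72:
gcd(6,12) = 6 ≠ 1. Max element order in ℤ_6×ℤ_12 is lcm(6,12) = 12 < 72, so it has no element of order 72

No, ℤ_6 × ℤ_12 ≇ ℤ_72


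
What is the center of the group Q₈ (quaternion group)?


Z(G) = {g ∈ G | gx = xg for all x ∈ G}
In Q₈ = {±1, ±i, ±j, ±k}, only ±1 commute with every element

Z(Q₈ (quaternion group)) = {1, -1}


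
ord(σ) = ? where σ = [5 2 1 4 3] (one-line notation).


Cycle decomposition: (1 5 3)
Cycle lengths: 3
Order = lcm(3) = 3

ord(σ) = 3


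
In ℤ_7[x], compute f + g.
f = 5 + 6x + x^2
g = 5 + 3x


Add coefficients mod 7:
x^0: 5 + 5 = 3 (mod 7)
x^1: 6 + 3 = 2 (mod 7)
x^2: 1 + 0 = 1 (mod 7)
Result: 3 + 2x + x^2

f + g = 3 + 2x + x^2


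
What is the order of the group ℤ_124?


ℤ_n has n elements.

|ℤ_124| = 124


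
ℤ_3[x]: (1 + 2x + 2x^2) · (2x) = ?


Expand and collect like terms; reduce coefficients mod 3:
x^0: 1·0 = 0 ≡ 0 (mod 3)
x^1: 1·2 + 2·0 = 2 ≡ 2 (mod 3)
x^2: 2·2 + 2·0 = 4 ≡ 1 (mod 3)
x^3: 2·2 = 4 ≡ 1 (mod 3)
Result: 2x + x^2 + x^3

f · g = 2x + x^2 + x^3


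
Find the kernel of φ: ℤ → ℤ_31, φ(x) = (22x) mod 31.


Kernel = preimage of identity
ker(φ) = {x ∈ ℤ : 22x ≡ 0 (mod 31)}. gcd(22,31) = 1, so 22x ≡ 0 (mod 31) ⟺ x ≡ 0 (mod 31/1 = 31). Hence ker(φ) = 31ℤ

ker(φ) = 31ℤ


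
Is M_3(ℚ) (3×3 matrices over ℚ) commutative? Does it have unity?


Matrix multiplication is non-commutative for n ≥ 2; the identity matrix I is the unity; singular matrices give zero divisors, so not an integral domain
Commutative: No
Integral domain: No
Has unity: Yes

M_3(ℚ) (3×3 matrices over ℚ): Commutative=No, Unity=Yes


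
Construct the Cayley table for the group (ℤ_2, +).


Elements: {0, 1}
Operation: addition mod 2
Entry (a, b) = (a + b) mod 2

Cayley table:
  | 0 | 1
0 | 0 | 1
1 | 1 | 0


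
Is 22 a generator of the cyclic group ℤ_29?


g generates ℤ_n iff gcd(g, n) = 1
gcd(22, 29) = 1
Since gcd = 1, 22 is a generator.

Yes, 22 generates ℤ_29


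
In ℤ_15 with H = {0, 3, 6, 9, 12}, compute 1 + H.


1 + H = {1 + h (mod 15) : h ∈ H}
1+0=1, 1+3=4, 1+6=7, 1+9=10, 1+12=13

1 + H = {1, 4, 7, 10, 13}


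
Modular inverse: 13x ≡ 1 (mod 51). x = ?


Use the extended Euclidean algorithm to write 1 = 13·s + 51·t; then s mod 51 is the inverse.
Euclidean algorithm:
  13 = 0·51 + 13
  51 = 3·13 + 12
  13 = 1·12 + 1
  12 = 12·1 + 0
gcd(13,51) = 1
Back-substitution gives: 13·(4) + 51·(-1) = 1
So 13⁻¹ ≡ 4 ≡ 4 (mod 51)
Check: 13 × 4 = 52 ≡ 1 (mod 51) ✓

13⁻¹ ≡ 4 (mod 51)


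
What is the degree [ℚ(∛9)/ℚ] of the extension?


∛9 has minimal polynomial x³ - 9 (irreducible over ℚ since 9 is not a perfect cube)

[ℚ(∛9)/ℚ] = 3


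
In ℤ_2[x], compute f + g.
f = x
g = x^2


Add coefficients mod 2:
x^0: 0 + 0 = 0 (mod 2)
x^1: 1 + 0 = 1 (mod 2)
x^2: 0 + 1 = 1 (mod 2)
Result: x + x^2

f + g = x + x^2


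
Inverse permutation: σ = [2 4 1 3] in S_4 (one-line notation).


To find σ⁻¹, swap domain and range:
σ(1) = 2 → σ⁻¹(2) = 1
σ(2) = 4 → σ⁻¹(4) = 2
σ(3) = 1 → σ⁻¹(1) = 3
σ(4) = 3 → σ⁻¹(3) = 4

σ⁻¹ = [3 1 4 2]


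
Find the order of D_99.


|D_n| = 2n (n rotations and n reflections)
|D_99| = 2×99 = 198

|D_99| = 198


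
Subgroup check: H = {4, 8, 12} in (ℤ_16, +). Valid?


Subgroup test for H = {4, 8, 12} in (ℤ_16, +):
(1) 0 ∈ H? No
(2) Closure: for all a,b ∈ H, (a+b) mod 16 ∈ H? No  [counterexample: 4 + 12 = 0 ∉ H]
(3) Inverses: for all a ∈ H, -a mod 16 ∈ H? Yes

No, H is not a subgroup of ℤ_16


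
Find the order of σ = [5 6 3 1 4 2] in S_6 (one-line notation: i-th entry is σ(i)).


Cycle decomposition: (1 5 4) (2 6)
Cycle lengths: 3, 2
Order = lcm(3, 2) = 6

ord(σ) = 6


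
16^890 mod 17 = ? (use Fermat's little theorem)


Fermat's little theorem: if p is prime and gcd(a,p)=1, then a^(p-1) ≡ 1 (mod p)
p = 17 is prime, gcd(16,17) = 1
Reduce exponent: 890 mod 16 = 10
So 16^890 ≡ 16^10 (mod 17)
16^10 mod 17 = 1

16^890 ≡ 1 (mod 17)


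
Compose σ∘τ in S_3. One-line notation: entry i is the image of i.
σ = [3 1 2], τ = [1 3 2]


σ∘τ: apply τ first, then σ
1 →τ 1 →σ 3
2 →τ 3 →σ 2
3 →τ 2 →σ 1

σ∘τ = [3 2 1]


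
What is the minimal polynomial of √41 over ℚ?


√41 satisfies x² - 41 = 0, irreducible over ℚ since 41 is squarefree

Minimal polynomial: x² - 41


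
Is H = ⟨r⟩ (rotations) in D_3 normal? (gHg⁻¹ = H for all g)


H = ⟨r⟩ (rotations) in D_3
The rotation subgroup ⟨r⟩ has index 2 in D_3, so it is normal

Yes, normal subgroup


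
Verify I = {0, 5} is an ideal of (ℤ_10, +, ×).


Check ideal conditions for I = {0, 5} in ℤ_10:
(1) I is an additive subgroup? Yes
(2) For r ∈ ℤ_10 and a ∈ I: r·a ∈ I? Yes

Yes, I is an ideal of ℤ_10


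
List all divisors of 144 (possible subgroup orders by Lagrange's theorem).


Lagrange's theorem: |H| divides |G|
|G| = 144
Divisors of 144: 1, 2, 3, 4, 6, 8, 9, 12, 16, 18, 24, 36, 48, 72, 144

Possible subgroup orders: {1, 2, 3, 4, 6, 8, 9, 12, 16, 18, 24, 36, 48, 72, 144}


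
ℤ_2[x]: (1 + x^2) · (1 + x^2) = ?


Expand and collect like terms; reduce coefficients mod 2:
x^0: 1·1 = 1 ≡ 1 (mod 2)
x^1: 1·0 + 0·1 = 0 ≡ 0 (mod 2)
x^2: 1·1 + 0·0 + 1·1 = 2 ≡ 0 (mod 2)
x^3: 0·1 + 1·0 = 0 ≡ 0 (mod 2)
x^4: 1·1 = 1 ≡ 1 (mod 2)
Result: 1 + x^4

f · g = 1 + x^4


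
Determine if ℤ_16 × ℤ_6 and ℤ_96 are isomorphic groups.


Comparing ℤ_16 × ℤ_6 and ℤ_96:
gcd(16,6) = 2 ≠ 1. Max element order in ℤ_16×ℤ_6 is lcm(16,6) = 48 < 96, so it has no element of order 96

No, ℤ_16 × ℤ_6 ≇ ℤ_96


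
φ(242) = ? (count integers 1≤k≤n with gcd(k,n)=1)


Factor n: 242 = 2 × 11^2
φ(n) = n · ∏(1 - 1/p) over distinct primes p | n
φ(242) = 242 · (1 - 1/2) · (1 - 1/11) = 110

φ(242) = 110


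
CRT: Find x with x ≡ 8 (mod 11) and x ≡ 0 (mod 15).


m₁ = 11, m₂ = 15, gcd = 1, so CRT applies. M = m₁·m₂ = 165
Let M₁ = M/m₁ = 15, M₂ = M/m₂ = 11
Find y₁ ≡ M₁⁻¹ (mod m₁): 15⁻¹ ≡ 3 (mod 11)
Find y₂ ≡ M₂⁻¹ (mod m₂): 11⁻¹ ≡ 11 (mod 15)
x = a₁·M₁·y₁ + a₂·M₂·y₂ = 8·15·3 + 0·11·11 = 360
Reduce mod 165: x ≡ 30
Check: 30 mod 11 = 8 ✓, 30 mod 15 = 0 ✓

x ≡ 30 (mod 165)


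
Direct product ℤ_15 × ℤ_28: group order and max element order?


|ℤ_15 × ℤ_28| = 15 × 28 = 420
Max element order = lcm(15,28) = 420
Cyclic? Yes (gcd=1)

|ℤ_15×ℤ_28| = 420, max element order = 420


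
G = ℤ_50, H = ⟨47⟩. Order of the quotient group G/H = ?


|⟨47⟩| = n / gcd(47, 50) = 50 / 1 = 50
H is normal (ℤ_50 is abelian).
|G/H| = |G| / |H| = 50 / 50 = 1

|G/H| = 1


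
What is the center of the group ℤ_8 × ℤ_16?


Z(G) = {g ∈ G | gx = xg for all x ∈ G}
Direct product of abelian groups is abelian, so Z(G) = G

Z(ℤ_8 × ℤ_16) = ℤ_8 × ℤ_16


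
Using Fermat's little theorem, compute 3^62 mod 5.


Fermat's little theorem: if p is prime and gcd(a,p)=1, then a^(p-1) ≡ 1 (mod p)
p = 5 is prime, gcd(3,5) = 1
Reduce exponent: 62 mod 4 = 2
So 3^62 ≡ 3^2 (mod 5)
3^2 mod 5 = 4

3^62 ≡ 4 (mod 5)


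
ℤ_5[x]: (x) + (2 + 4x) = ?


Add coefficients mod 5:
x^0: 0 + 2 = 2 (mod 5)
x^1: 1 + 4 = 0 (mod 5)
Result: 2

f + g = 2


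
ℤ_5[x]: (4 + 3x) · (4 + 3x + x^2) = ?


Expand and collect like terms; reduce coefficients mod 5:
x^0: 4·4 = 16 ≡ 1 (mod 5)
x^1: 4·3 + 3·4 = 24 ≡ 4 (mod 5)
x^2: 4·1 + 3·3 = 13 ≡ 3 (mod 5)
x^3: 3·1 = 3 ≡ 3 (mod 5)
Result: 1 + 4x + 3x^2 + 3x^3

f · g = 1 + 4x + 3x^2 + 3x^3


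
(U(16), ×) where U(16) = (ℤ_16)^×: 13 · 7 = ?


Operation: multiplication mod 16
13 · 7 = (a × b) mod 16 with a = 13, b = 7

13 · 7 = 11


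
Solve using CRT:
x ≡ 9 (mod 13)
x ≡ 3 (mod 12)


m₁ = 13, m₂ = 12, gcd = 1, so CRT applies. M = m₁·m₂ = 156
Let M₁ = M/m₁ = 12, M₂ = M/m₂ = 13
Find y₁ ≡ M₁⁻¹ (mod m₁): 12⁻¹ ≡ 12 (mod 13)
Find y₂ ≡ M₂⁻¹ (mod m₂): 13⁻¹ ≡ 1 (mod 12)
x = a₁·M₁·y₁ + a₂·M₂·y₂ = 9·12·12 + 3·13·1 = 1335
Reduce mod 156: x ≡ 87
Check: 87 mod 13 = 9 ✓, 87 mod 12 = 3 ✓

x ≡ 87 (mod 156)


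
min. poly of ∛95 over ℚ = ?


∛95 satisfies x³ - 95 = 0, irreducible over ℚ (no rational root; 95 is not a perfect cube)

Minimal polynomial: x³ - 95


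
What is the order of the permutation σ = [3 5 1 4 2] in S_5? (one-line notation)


Cycle decomposition: (1 3) (2 5)
Cycle lengths: 2, 2
Order = lcm(2, 2) = 2

ord(σ) = 2


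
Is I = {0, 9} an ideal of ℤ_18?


Check ideal conditions for I = {0, 9} in ℤ_18:
(1) I is an additive subgroup? Yes
(2) For r ∈ ℤ_18 and a ∈ I: r·a ∈ I? Yes

Yes, I is an ideal of ℤ_18


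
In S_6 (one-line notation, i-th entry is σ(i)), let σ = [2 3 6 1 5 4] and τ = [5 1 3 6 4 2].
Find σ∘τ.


σ∘τ: apply τ first, then σ
1 →τ 5 →σ 5
2 →τ 1 →σ 2
3 →τ 3 →σ 6
4 →τ 6 →σ 4
5 →τ 4 →σ 1
6 →τ 2 →σ 3

σ∘τ = [5 2 6 4 1 3]


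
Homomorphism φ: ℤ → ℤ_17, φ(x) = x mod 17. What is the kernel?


Kernel = preimage of identity
ker(φ) = {x ∈ ℤ : x ≡ 0 (mod 17)} = 17ℤ = {0, ±17, ±34, ...}

ker(φ) = 17ℤ


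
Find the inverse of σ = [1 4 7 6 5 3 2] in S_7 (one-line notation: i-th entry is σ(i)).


To find σ⁻¹, swap domain and range:
σ(1) = 1 → σ⁻¹(1) = 1
σ(2) = 4 → σ⁻¹(4) = 2
σ(3) = 7 → σ⁻¹(7) = 3
σ(4) = 6 → σ⁻¹(6) = 4
σ(5) = 5 → σ⁻¹(5) = 5
σ(6) = 3 → σ⁻¹(3) = 6
σ(7) = 2 → σ⁻¹(2) = 7

σ⁻¹ = [1 7 6 2 5 4 3]


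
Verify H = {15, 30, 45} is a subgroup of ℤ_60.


Subgroup test for H = {15, 30, 45} in (ℤ_60, +):
(1) 0 ∈ H? No
(2) Closure: for all a,b ∈ H, (a+b) mod 60 ∈ H? No  [counterexample: 15 + 45 = 0 ∉ H]
(3) Inverses: for all a ∈ H, -a mod 60 ∈ H? Yes

No, H is not a subgroup of ℤ_60


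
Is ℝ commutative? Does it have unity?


ℝ is a field: commutative, has unity, every nonzero element is a unit (hence an integral domain)
Commutative: Yes
Integral domain: Yes
Has unity: Yes

ℝ: Commutative=Yes, Unity=Yes


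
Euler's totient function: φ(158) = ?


Factor n: 158 = 2 × 79
φ(n) = n · ∏(1 - 1/p) over distinct primes p | n
φ(158) = 158 · (1 - 1/2) · (1 - 1/79) = 78

φ(158) = 78


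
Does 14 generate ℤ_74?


g generates ℤ_n iff gcd(g, n) = 1
gcd(14, 74) = 2
Since gcd = 2 ≠ 1, ⟨14⟩ has order 37 < 74, so 14 is not a generator.

No, 14 does not generate ℤ_74


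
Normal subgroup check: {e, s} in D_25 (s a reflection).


H = {e, s} in D_25 (s a reflection)
r·s·r⁻¹ = sr⁻² ≠ s for n ≥ 3, so {e, s} is not closed under conjugation

No, not a normal subgroup


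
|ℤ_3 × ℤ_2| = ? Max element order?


|ℤ_3 × ℤ_2| = 3 × 2 = 6
Max element order = lcm(3,2) = 6
Cyclic? Yes (gcd=1)

|ℤ_3×ℤ_2| = 6, max element order = 6


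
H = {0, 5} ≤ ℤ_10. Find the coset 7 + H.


7 + H = {7 + h (mod 10) : h ∈ H}
7+0=7, 7+5=2
7 + H = {2, 7} = 2 + H

7 + H = {2, 7}


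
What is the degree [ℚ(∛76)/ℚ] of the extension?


∛76 has minimal polynomial x³ - 76 (irreducible over ℚ since 76 is not a perfect cube)

[ℚ(∛76)/ℚ] = 3


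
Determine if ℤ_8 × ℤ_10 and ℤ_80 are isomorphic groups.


Comparing ℤ_8 × ℤ_10 and ℤ_80:
gcd(8,10) = 2 ≠ 1. Max element order in ℤ_8×ℤ_10 is lcm(8,10) = 40 < 80, so it has no element of order 80

No, ℤ_8 × ℤ_10 ≇ ℤ_80


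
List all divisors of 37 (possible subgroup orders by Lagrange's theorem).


Lagrange's theorem: |H| divides |G|
|G| = 37
Divisors of 37: 1, 37

Possible subgroup orders: {1, 37}


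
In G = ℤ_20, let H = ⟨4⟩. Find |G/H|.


|⟨4⟩| = n / gcd(4, 20) = 20 / 4 = 5
H is normal (ℤ_20 is abelian).
|G/H| = |G| / |H| = 20 / 5 = 4

|G/H| = 4


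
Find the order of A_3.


|A_n| = n!/2 (even permutations)
|A_3| = 3!/2 = 6/2 = 3

|A_3| = 3


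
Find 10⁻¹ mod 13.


Use the extended Euclidean algorithm to write 1 = 10·s + 13·t; then s mod 13 is the inverse.
Euclidean algorithm:
  10 = 0·13 + 10
  13 = 1·10 + 3
  10 = 3·3 + 1
  3 = 3·1 + 0
gcd(10,13) = 1
Back-substitution gives: 10·(4) + 13·(-3) = 1
So 10⁻¹ ≡ 4 ≡ 4 (mod 13)
Check: 10 × 4 = 40 ≡ 1 (mod 13) ✓

10⁻¹ ≡ 4 (mod 13)


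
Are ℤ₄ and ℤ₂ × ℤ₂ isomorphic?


Comparing ℤ₄ and ℤ₂ × ℤ₂:
ℤ₄ has an element of order 4; ℤ₂×ℤ₂ has exponent 2

No, ℤ₄ ≇ ℤ₂ × ℤ₂


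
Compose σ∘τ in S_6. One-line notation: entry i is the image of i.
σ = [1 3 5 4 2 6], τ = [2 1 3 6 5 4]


σ∘τ: apply τ first, then σ
1 →τ 2 →σ 3
2 →τ 1 →σ 1
3 →τ 3 →σ 5
4 →τ 6 →σ 6
5 →τ 5 →σ 2
6 →τ 4 →σ 4

σ∘τ = [3 1 5 6 2 4]


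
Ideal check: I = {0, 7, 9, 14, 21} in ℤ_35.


Check ideal conditions for I = {0, 7, 9, 14, 21} in ℤ_35:
(1) I is an additive subgroup? No
(2) For r ∈ ℤ_35 and a ∈ I: r·a ∈ I? No  [counterexample: r=2, a=9, r·a mod 35 = 18 ∉ I]

No, I is not an ideal of ℤ_35


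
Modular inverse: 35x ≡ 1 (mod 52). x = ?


Use the extended Euclidean algorithm to write 1 = 35·s + 52·t; then s mod 52 is the inverse.
Euclidean algorithm:
  35 = 0·52 + 35
  52 = 1·35 + 17
  35 = 2·17 + 1
  17 = 17·1 + 0
gcd(35,52) = 1
Back-substitution gives: 35·(3) + 52·(-2) = 1
So 35⁻¹ ≡ 3 ≡ 3 (mod 52)
Check: 35 × 3 = 105 ≡ 1 (mod 52) ✓

35⁻¹ ≡ 3 (mod 52)


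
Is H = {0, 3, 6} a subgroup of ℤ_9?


Subgroup test for H = {0, 3, 6} in (ℤ_9, +):
(1) 0 ∈ H? Yes
(2) Closure: for all a,b ∈ H, (a+b) mod 9 ∈ H? Yes
(3) Inverses: for all a ∈ H, -a mod 9 ∈ H? Yes

Yes, H is a subgroup of ℤ_9


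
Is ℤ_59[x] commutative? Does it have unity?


ℤ_59 is a field (n prime), so ℤ_59[x] is a commutative integral domain with unity
Commutative: Yes
Integral domain: Yes
Has unity: Yes

ℤ_59[x]: Commutative=Yes, Unity=Yes


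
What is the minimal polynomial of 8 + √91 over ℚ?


Let α = 8 + √91. Then α - 8 = √91, so (α - 8)² = 91, giving α² - 16α - 27 = 0. Degree 2 and α ∉ ℚ, so this is the minimal polynomial.

Minimal polynomial: x² - 16x - 27


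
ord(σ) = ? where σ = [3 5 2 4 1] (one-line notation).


Cycle decomposition: (1 3 2 5)
Cycle lengths: 4
Order = lcm(4) = 4

ord(σ) = 4


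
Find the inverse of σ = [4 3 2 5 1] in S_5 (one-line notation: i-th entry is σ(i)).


To find σ⁻¹, swap domain and range:
σ(1) = 4 → σ⁻¹(4) = 1
σ(2) = 3 → σ⁻¹(3) = 2
σ(3) = 2 → σ⁻¹(2) = 3
σ(4) = 5 → σ⁻¹(5) = 4
σ(5) = 1 → σ⁻¹(1) = 5

σ⁻¹ = [5 3 2 1 4]


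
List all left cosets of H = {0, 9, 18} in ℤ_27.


H = {0, 9, 18}, |H| = 3
Number of cosets = |G|/|H| = 27/3 = 9
0 + H = {0, 9, 18}
1 + H = {1, 10, 19}
2 + H = {2, 11, 20}
3 + H = {3, 12, 21}
4 + H = {4, 13, 22}
5 + H = {5, 14, 23}
6 + H = {6, 15, 24}
7 + H = {7, 16, 25}
8 + H = {8, 17, 26}

Cosets: 0+H={0,9,18}; 1+H={1,10,19}; 2+H={2,11,20}; 3+H={3,12,21}; 4+H={4,13,22}; 5+H={5,14,23}; 6+H={6,15,24}; 7+H={7,16,25}; 8+H={8,17,26}


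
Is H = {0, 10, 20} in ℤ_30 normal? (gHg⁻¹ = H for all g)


H = {0, 10, 20} in ℤ_30
ℤ_30 is abelian; every subgroup of an abelian group is normal

Yes, normal subgroup


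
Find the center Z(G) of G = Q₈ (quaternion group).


Z(G) = {g ∈ G | gx = xg for all x ∈ G}
In Q₈ = {±1, ±i, ±j, ±k}, only ±1 commute with every element

Z(Q₈ (quaternion group)) = {1, -1}


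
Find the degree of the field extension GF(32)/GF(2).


GF(32) = GF(2^5), so the extension degree is 5

[GF(32)/GF(2)] = 5


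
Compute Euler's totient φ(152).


Factor n: 152 = 2^3 × 19
φ(n) = n · ∏(1 - 1/p) over distinct primes p | n
φ(152) = 152 · (1 - 1/2) · (1 - 1/19) = 72

φ(152) = 72


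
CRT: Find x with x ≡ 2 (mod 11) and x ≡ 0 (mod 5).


m₁ = 11, m₂ = 5, gcd = 1, so CRT applies. M = m₁·m₂ = 55
Let M₁ = M/m₁ = 5, M₂ = M/m₂ = 11
Find y₁ ≡ M₁⁻¹ (mod m₁): 5⁻¹ ≡ 9 (mod 11)
Find y₂ ≡ M₂⁻¹ (mod m₂): 11⁻¹ ≡ 1 (mod 5)
x = a₁·M₁·y₁ + a₂·M₂·y₂ = 2·5·9 + 0·11·1 = 90
Reduce mod 55: x ≡ 35
Check: 35 mod 11 = 2 ✓, 35 mod 5 = 0 ✓

x ≡ 35 (mod 55)


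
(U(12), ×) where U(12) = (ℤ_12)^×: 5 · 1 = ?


Operation: multiplication mod 12
5 · 1 = (a × b) mod 12 with a = 5, b = 1

5 · 1 = 5


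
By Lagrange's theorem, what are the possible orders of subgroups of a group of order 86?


Lagrange's theorem: |H| divides |G|
|G| = 86
Divisors of 86: 1, 2, 43, 86

Possible subgroup orders: {1, 2, 43, 86}


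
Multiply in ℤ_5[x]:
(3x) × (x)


Expand and collect like terms; reduce coefficients mod 5:
x^0: 0·0 = 0 ≡ 0 (mod 5)
x^1: 0·1 + 3·0 = 0 ≡ 0 (mod 5)
x^2: 3·1 = 3 ≡ 3 (mod 5)
Result: 3x^2

f · g = 3x^2


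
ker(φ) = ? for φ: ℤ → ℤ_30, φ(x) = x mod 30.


Kernel = preimage of identity
ker(φ) = {x ∈ ℤ : x ≡ 0 (mod 30)} = 30ℤ = {0, ±30, ±60, ...}

ker(φ) = 30ℤ


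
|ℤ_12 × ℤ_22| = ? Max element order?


|ℤ_12 × ℤ_22| = 12 × 22 = 264
Max element order = lcm(12,22) = 132
Cyclic? No (gcd=2)

|ℤ_12×ℤ_22| = 264, max element order = 132


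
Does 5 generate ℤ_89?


g generates ℤ_n iff gcd(g, n) = 1
gcd(5, 89) = 1
Since gcd = 1, 5 is a generator.

Yes, 5 generates ℤ_89


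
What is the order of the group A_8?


|A_n| = n!/2 (even permutations)
|A_8| = 8!/2 = 40320/2 = 20160

|A_8| = 20160


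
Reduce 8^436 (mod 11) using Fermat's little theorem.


Fermat's little theorem: if p is prime and gcd(a,p)=1, then a^(p-1) ≡ 1 (mod p)
p = 11 is prime, gcd(8,11) = 1
Reduce exponent: 436 mod 10 = 6
So 8^436 ≡ 8^6 (mod 11)
8^6 mod 11 = 3

8^436 ≡ 3 (mod 11)


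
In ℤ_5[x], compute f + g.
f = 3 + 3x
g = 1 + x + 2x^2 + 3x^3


Add coefficients mod 5:
x^0: 3 + 1 = 4 (mod 5)
x^1: 3 + 1 = 4 (mod 5)
x^2: 0 + 2 = 2 (mod 5)
x^3: 0 + 3 = 3 (mod 5)
Result: 4 + 4x + 2x^2 + 3x^3

f + g = 4 + 4x + 2x^2 + 3x^3


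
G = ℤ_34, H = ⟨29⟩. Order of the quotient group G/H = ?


|⟨29⟩| = n / gcd(29, 34) = 34 / 1 = 34
H is normal (ℤ_34 is abelian).
|G/H| = |G| / |H| = 34 / 34 = 1

|G/H| = 1


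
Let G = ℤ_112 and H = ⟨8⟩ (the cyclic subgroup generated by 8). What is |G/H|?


|⟨8⟩| = n / gcd(8, 112) = 112 / 8 = 14
H is normal (ℤ_112 is abelian).
|G/H| = |G| / |H| = 112 / 14 = 8

|G/H| = 8


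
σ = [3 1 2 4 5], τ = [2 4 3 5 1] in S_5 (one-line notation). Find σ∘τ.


σ∘τ: apply τ first, then σ
1 →τ 2 →σ 1
2 →τ 4 →σ 4
3 →τ 3 →σ 2
4 →τ 5 →σ 5
5 →τ 1 →σ 3

σ∘τ = [1 4 2 5 3]


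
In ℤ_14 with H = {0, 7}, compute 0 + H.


0 + H = {0 + h (mod 14) : h ∈ H}
0+0=0, 0+7=7

0 + H = {0, 7}


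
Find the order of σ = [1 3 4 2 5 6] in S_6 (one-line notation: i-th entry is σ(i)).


Cycle decomposition: (2 3 4)
Cycle lengths: 3
Order = lcm(3) = 3

ord(σ) = 3


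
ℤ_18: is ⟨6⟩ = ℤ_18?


g generates ℤ_n iff gcd(g, n) = 1
gcd(6, 18) = 6
Since gcd = 6 ≠ 1, ⟨6⟩ has order 3 < 18, so 6 is not a generator.

No, 6 does not generate ℤ_18


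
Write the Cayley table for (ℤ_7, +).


Elements: {0, 1, 2, 3, 4, 5, 6}
Operation: addition mod 7
Entry (a, b) = (a + b) mod 7

Cayley table:
  | 0 | 1 | 2 | 3 | 4 | 5 | 6
0 | 0 | 1 | 2 | 3 | 4 | 5 | 6
1 | 1 | 2 | 3 | 4 | 5 | 6 | 0
2 | 2 | 3 | 4 | 5 | 6 | 0 | 1
3 | 3 | 4 | 5 | 6 | 0 | 1 | 2
4 | 4 | 5 | 6 | 0 | 1 | 2 | 3
5 | 5 | 6 | 0 | 1 | 2 | 3 | 4
6 | 6 | 0 | 1 | 2 | 3 | 4 | 5


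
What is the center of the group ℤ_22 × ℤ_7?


Z(G) = {g ∈ G | gx = xg for all x ∈ G}
Direct product of abelian groups is abelian, so Z(G) = G

Z(ℤ_22 × ℤ_7) = ℤ_22 × ℤ_7


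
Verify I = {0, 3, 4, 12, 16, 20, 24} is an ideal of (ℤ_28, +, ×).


Check ideal conditions for I = {0, 3, 4, 12, 16, 20, 24} in ℤ_28:
(1) I is an additive subgroup? No
(2) For r ∈ ℤ_28 and a ∈ I: r·a ∈ I? No  [counterexample: r=2, a=3, r·a mod 28 = 6 ∉ I]

No, I is not an ideal of ℤ_28


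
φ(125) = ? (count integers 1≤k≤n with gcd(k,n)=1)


Factor n: 125 = 5^3
φ(n) = n · ∏(1 - 1/p) over distinct primes p | n
φ(125) = 125 · (1 - 1/5) = 100

φ(125) = 100


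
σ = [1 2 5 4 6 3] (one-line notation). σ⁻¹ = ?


To find σ⁻¹, swap domain and range:
σ(1) = 1 → σ⁻¹(1) = 1
σ(2) = 2 → σ⁻¹(2) = 2
σ(3) = 5 → σ⁻¹(5) = 3
σ(4) = 4 → σ⁻¹(4) = 4
σ(5) = 6 → σ⁻¹(6) = 5
σ(6) = 3 → σ⁻¹(3) = 6

σ⁻¹ = [1 2 6 4 3 5]


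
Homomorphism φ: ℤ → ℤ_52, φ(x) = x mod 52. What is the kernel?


Kernel = preimage of identity
ker(φ) = {x ∈ ℤ : x ≡ 0 (mod 52)} = 52ℤ = {0, ±52, ±104, ...}

ker(φ) = 52ℤ


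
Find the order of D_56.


|D_n| = 2n (n rotations and n reflections)
|D_56| = 2×56 = 112

|D_56| = 112


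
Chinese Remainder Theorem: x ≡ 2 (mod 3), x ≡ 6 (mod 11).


m₁ = 3, m₂ = 11, gcd = 1, so CRT applies. M = m₁·m₂ = 33
Let M₁ = M/m₁ = 11, M₂ = M/m₂ = 3
Find y₁ ≡ M₁⁻¹ (mod m₁): 11⁻¹ ≡ 2 (mod 3)
Find y₂ ≡ M₂⁻¹ (mod m₂): 3⁻¹ ≡ 4 (mod 11)
x = a₁·M₁·y₁ + a₂·M₂·y₂ = 2·11·2 + 6·3·4 = 116
Reduce mod 33: x ≡ 17
Check: 17 mod 3 = 2 ✓, 17 mod 11 = 6 ✓

x ≡ 17 (mod 33)


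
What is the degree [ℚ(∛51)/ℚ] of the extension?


∛51 has minimal polynomial x³ - 51 (irreducible over ℚ since 51 is not a perfect cube)

[ℚ(∛51)/ℚ] = 3


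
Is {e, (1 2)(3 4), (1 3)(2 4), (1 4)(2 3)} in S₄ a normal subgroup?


H = {e, (1 2)(3 4), (1 3)(2 4), (1 4)(2 3)} in S₄
This is the Klein four-group V₄; it is normal in S₄ (it is a union of conjugacy classes)

Yes, normal subgroup


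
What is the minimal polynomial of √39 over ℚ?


√39 satisfies x² - 39 = 0, irreducible over ℚ since 39 is squarefree

Minimal polynomial: x² - 39


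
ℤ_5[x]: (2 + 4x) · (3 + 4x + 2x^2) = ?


Expand and collect like terms; reduce coefficients mod 5:
x^0: 2·3 = 6 ≡ 1 (mod 5)
x^1: 2·4 + 4·3 = 20 ≡ 0 (mod 5)
x^2: 2·2 + 4·4 = 20 ≡ 0 (mod 5)
x^3: 4·2 = 8 ≡ 3 (mod 5)
Result: 1 + 3x^3

f · g = 1 + 3x^3
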